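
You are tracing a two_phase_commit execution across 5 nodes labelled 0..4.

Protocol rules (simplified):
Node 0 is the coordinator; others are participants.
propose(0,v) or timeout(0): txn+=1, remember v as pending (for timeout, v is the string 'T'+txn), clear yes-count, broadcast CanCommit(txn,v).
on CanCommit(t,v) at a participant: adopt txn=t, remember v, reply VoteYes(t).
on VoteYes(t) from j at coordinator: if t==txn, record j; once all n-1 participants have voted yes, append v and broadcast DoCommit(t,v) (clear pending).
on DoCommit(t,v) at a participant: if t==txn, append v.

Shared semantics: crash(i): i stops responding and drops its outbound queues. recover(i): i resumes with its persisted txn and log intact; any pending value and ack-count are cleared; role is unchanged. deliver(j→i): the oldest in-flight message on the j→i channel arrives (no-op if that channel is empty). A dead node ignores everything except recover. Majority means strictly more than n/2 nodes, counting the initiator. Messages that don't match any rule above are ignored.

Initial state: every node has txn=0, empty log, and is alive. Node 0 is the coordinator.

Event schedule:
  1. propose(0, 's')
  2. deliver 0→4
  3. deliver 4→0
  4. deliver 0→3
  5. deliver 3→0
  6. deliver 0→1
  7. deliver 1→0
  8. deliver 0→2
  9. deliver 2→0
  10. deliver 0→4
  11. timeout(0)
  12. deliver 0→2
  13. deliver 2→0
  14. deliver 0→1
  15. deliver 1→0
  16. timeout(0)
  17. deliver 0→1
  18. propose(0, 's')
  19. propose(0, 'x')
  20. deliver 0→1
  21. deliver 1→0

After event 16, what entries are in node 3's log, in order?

empty

after 1 — propose(0,'s'): n0:coor/t1/[-]
after 2 — deliver 0→4: n4:part/t1/[-]
after 3 — deliver 4→0: ·
after 4 — deliver 0→3: n3:part/t1/[-]
after 5 — deliver 3→0: ·
after 6 — deliver 0→1: n1:part/t1/[-]
after 7 — deliver 1→0: ·
after 8 — deliver 0→2: n2:part/t1/[-]
after 9 — deliver 2→0: n0:coor/t1/[s]
after 10 — deliver 0→4: n4:part/t1/[s]
after 11 — timeout(0): n0:coor/t2/[s]
after 12 — deliver 0→2: n2:part/t1/[s]
after 13 — deliver 2→0: ·
after 14 — deliver 0→1: n1:part/t1/[s]
after 15 — deliver 1→0: ·
after 16 — timeout(0): n0:coor/t3/[s]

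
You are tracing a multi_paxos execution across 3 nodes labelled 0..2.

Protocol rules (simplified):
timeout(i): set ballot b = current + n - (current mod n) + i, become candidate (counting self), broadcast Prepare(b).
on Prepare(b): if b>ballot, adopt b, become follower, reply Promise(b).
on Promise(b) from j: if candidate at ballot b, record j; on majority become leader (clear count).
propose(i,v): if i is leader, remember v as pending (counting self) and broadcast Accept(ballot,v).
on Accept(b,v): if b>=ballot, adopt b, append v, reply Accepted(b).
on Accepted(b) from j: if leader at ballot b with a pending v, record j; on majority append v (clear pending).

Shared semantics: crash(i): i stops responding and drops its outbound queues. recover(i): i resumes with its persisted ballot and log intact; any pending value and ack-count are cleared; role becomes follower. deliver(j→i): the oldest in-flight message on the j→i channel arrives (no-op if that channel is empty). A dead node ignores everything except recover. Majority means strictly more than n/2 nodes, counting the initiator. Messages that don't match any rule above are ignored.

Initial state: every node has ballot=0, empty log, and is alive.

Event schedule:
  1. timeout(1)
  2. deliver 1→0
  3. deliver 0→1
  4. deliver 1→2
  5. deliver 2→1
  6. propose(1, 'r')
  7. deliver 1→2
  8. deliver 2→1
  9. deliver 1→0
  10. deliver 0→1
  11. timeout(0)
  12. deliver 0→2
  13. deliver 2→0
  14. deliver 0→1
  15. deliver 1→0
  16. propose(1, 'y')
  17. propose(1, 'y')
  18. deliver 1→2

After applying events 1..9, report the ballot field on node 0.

step 1 timeout(1): 1={cand,b=4,log=-}
step 2 deliver 1→0: 0={foll,b=4,log=-}
step 3 deliver 0→1: 1={lead,b=4,log=-}
step 4 deliver 1→2: 2={foll,b=4,log=-}
step 5 deliver 2→1: —
step 6 propose(1,'r'): —
step 7 deliver 1→2: 2={foll,b=4,log=r}
step 8 deliver 2→1: 1={lead,b=4,log=r}
step 9 deliver 1→0: 0={foll,b=4,log=r}

4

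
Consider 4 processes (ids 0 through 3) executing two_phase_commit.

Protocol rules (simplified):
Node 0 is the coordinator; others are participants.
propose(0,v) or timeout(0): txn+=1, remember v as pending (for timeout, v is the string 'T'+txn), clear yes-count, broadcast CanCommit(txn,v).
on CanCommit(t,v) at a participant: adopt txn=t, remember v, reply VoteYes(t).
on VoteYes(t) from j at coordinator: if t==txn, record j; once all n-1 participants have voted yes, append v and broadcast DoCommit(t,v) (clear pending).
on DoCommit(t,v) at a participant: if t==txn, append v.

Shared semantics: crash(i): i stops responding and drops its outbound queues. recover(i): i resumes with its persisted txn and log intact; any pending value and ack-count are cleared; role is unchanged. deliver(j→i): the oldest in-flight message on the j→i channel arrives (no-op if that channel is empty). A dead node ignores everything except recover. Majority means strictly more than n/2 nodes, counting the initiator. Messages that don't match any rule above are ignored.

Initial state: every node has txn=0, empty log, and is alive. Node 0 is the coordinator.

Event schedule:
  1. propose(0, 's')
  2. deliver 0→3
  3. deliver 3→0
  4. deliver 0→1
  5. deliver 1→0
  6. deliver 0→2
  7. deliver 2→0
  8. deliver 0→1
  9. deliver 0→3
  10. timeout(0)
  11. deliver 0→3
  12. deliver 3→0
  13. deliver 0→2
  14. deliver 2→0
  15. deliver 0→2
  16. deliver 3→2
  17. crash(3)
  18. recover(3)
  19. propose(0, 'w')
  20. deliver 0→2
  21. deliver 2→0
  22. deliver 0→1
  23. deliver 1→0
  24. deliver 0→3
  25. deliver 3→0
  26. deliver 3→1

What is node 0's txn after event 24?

e1 propose(0,'s'): 0[coor,t=1,-]
e2 deliver 0→3: 3[part,t=1,-]
e3 deliver 3→0: ·
e4 deliver 0→1: 1[part,t=1,-]
e5 deliver 1→0: ·
e6 deliver 0→2: 2[part,t=1,-]
e7 deliver 2→0: 0[coor,t=1,s]
e8 deliver 0→1: 1[part,t=1,s]
e9 deliver 0→3: 3[part,t=1,s]
e10 timeout(0): 0[coor,t=2,s]
e11 deliver 0→3: 3[part,t=2,s]
e12 deliver 3→0: ·
e13 deliver 0→2: 2[part,t=1,s]
e14 deliver 2→0: ·
e15 deliver 0→2: 2[part,t=2,s]
e16 deliver 3→2: ·
e17 crash(3): 3[✗part,t=2,s]
e18 recover(3): 3[part,t=2,s]
e19 propose(0,'w'): 0[coor,t=3,s]
e20 deliver 0→2: 2[part,t=3,s]
e21 deliver 2→0: ·
e22 deliver 0→1: 1[part,t=2,s]
e23 deliver 1→0: ·
e24 deliver 0→3: 3[part,t=3,s]

3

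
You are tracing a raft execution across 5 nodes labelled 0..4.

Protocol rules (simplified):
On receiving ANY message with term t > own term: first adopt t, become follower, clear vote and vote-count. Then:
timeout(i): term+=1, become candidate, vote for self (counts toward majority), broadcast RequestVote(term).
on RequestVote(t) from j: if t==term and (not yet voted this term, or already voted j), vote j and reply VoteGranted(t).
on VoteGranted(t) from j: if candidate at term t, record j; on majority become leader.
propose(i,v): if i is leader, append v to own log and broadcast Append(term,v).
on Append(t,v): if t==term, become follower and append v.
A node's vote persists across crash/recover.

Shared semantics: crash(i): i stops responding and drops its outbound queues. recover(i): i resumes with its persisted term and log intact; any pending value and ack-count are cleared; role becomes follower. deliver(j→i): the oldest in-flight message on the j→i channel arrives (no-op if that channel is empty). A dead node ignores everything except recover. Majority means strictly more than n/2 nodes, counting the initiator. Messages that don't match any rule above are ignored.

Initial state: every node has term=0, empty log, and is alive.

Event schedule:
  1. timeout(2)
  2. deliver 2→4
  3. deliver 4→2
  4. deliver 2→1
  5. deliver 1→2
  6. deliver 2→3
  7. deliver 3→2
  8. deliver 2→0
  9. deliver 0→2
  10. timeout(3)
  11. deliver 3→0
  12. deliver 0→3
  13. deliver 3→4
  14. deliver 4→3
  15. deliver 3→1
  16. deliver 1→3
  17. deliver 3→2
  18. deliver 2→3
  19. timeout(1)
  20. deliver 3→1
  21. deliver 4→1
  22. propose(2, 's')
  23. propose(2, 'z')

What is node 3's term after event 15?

after 1 — timeout(2): n2:cand/t1/[-]
after 2 — deliver 2→4: n4:foll/t1/[-]
after 3 — deliver 4→2: ·
after 4 — deliver 2→1: n1:foll/t1/[-]
after 5 — deliver 1→2: n2:lead/t1/[-]
after 6 — deliver 2→3: n3:foll/t1/[-]
after 7 — deliver 3→2: ·
after 8 — deliver 2→0: n0:foll/t1/[-]
after 9 — deliver 0→2: ·
after 10 — timeout(3): n3:cand/t2/[-]
after 11 — deliver 3→0: n0:foll/t2/[-]
after 12 — deliver 0→3: ·
after 13 — deliver 3→4: n4:foll/t2/[-]
after 14 — deliver 4→3: n3:lead/t2/[-]
after 15 — deliver 3→1: n1:foll/t2/[-]

2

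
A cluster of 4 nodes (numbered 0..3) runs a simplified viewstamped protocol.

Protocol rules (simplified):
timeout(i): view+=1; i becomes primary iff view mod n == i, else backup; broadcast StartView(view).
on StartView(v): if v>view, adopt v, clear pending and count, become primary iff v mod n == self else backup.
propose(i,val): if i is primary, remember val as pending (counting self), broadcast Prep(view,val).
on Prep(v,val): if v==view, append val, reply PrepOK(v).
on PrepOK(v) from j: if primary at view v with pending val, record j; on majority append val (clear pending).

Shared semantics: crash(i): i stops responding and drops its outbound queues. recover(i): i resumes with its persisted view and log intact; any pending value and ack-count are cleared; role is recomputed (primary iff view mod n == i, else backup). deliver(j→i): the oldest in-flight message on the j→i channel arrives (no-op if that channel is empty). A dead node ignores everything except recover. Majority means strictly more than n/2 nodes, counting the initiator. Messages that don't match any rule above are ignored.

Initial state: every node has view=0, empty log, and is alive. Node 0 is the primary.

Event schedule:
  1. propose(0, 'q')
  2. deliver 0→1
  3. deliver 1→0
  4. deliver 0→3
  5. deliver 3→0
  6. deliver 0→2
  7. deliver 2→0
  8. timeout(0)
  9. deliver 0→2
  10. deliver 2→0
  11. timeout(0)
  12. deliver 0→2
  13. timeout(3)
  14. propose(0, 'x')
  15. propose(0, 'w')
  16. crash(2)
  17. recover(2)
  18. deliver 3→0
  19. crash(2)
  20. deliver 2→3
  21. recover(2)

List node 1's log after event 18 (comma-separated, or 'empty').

step 1 propose(0,'q'): —
step 2 deliver 0→1: 1={back,v=0,log=q}
step 3 deliver 1→0: —
step 4 deliver 0→3: 3={back,v=0,log=q}
step 5 deliver 3→0: 0={prim,v=0,log=q}
step 6 deliver 0→2: 2={back,v=0,log=q}
step 7 deliver 2→0: —
step 8 timeout(0): 0={back,v=1,log=q}
step 9 deliver 0→2: 2={back,v=1,log=q}
step 10 deliver 2→0: —
step 11 timeout(0): 0={back,v=2,log=q}
step 12 deliver 0→2: 2={prim,v=2,log=q}
step 13 timeout(3): 3={back,v=1,log=q}
step 14 propose(0,'x'): —
step 15 propose(0,'w'): —
step 16 crash(2): 2={✗prim,v=2,log=q}
step 17 recover(2): 2={prim,v=2,log=q}
step 18 deliver 3→0: —

q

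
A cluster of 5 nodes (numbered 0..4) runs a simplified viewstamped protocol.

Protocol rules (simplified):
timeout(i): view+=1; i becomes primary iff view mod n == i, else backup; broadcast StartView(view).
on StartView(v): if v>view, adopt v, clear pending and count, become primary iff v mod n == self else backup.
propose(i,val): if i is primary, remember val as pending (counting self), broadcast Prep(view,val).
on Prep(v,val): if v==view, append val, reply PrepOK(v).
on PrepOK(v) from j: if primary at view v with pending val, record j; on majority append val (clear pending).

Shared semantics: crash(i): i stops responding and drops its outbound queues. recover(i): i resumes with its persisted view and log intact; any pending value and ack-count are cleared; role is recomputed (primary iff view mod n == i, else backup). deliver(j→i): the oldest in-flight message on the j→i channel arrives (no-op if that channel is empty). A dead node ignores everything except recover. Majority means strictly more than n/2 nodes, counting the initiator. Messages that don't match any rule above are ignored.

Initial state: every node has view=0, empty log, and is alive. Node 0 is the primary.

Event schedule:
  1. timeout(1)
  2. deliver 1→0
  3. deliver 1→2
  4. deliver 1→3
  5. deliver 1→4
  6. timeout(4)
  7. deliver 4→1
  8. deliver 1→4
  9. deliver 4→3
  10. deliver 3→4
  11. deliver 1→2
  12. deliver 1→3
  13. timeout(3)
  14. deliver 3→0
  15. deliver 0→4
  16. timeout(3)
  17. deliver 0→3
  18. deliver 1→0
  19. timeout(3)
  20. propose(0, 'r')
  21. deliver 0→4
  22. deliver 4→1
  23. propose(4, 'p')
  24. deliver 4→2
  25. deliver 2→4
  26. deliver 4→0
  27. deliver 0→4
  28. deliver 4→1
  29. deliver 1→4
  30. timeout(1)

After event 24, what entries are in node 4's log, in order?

empty

e1 timeout(1): 1[prim,v=1,-]
e2 deliver 1→0: 0[back,v=1,-]
e3 deliver 1→2: 2[back,v=1,-]
e4 deliver 1→3: 3[back,v=1,-]
e5 deliver 1→4: 4[back,v=1,-]
e6 timeout(4): 4[back,v=2,-]
e7 deliver 4→1: 1[back,v=2,-]
e8 deliver 1→4: ·
e9 deliver 4→3: 3[back,v=2,-]
e10 deliver 3→4: ·
e11 deliver 1→2: ·
e12 deliver 1→3: ·
e13 timeout(3): 3[prim,v=3,-]
e14 deliver 3→0: 0[back,v=3,-]
e15 deliver 0→4: ·
e16 timeout(3): 3[back,v=4,-]
e17 deliver 0→3: ·
e18 deliver 1→0: ·
e19 timeout(3): 3[back,v=5,-]
e20 propose(0,'r'): ·
e21 deliver 0→4: ·
e22 deliver 4→1: ·
e23 propose(4,'p'): ·
e24 deliver 4→2: 2[prim,v=2,-]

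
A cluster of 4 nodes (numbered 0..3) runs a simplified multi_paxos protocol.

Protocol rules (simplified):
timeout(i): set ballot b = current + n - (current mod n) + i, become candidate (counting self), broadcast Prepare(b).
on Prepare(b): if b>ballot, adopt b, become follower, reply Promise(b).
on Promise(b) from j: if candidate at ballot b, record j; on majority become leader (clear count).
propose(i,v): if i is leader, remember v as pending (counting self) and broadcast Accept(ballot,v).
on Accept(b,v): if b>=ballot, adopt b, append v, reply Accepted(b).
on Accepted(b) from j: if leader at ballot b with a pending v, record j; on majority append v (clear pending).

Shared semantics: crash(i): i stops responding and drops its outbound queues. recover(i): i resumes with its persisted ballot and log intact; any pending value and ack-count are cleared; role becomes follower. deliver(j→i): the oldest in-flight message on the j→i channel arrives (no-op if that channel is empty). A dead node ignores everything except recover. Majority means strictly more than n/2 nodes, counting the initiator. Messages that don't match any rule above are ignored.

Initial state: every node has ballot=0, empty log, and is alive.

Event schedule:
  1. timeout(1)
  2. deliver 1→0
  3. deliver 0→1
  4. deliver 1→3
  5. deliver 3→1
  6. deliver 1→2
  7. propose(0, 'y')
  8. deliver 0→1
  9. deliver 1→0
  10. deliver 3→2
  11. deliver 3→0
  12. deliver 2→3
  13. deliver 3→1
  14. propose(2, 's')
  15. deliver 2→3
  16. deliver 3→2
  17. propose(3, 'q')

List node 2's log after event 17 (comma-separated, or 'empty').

step 1 timeout(1): 1={cand,b=5,log=-}
step 2 deliver 1→0: 0={foll,b=5,log=-}
step 3 deliver 0→1: —
step 4 deliver 1→3: 3={foll,b=5,log=-}
step 5 deliver 3→1: 1={lead,b=5,log=-}
step 6 deliver 1→2: 2={foll,b=5,log=-}
step 7 propose(0,'y'): —
step 8 deliver 0→1: —
step 9 deliver 1→0: —
step 10 deliver 3→2: —
step 11 deliver 3→0: —
step 12 deliver 2→3: —
step 13 deliver 3→1: —
step 14 propose(2,'s'): —
step 15 deliver 2→3: —
step 16 deliver 3→2: —
step 17 propose(3,'q'): —

empty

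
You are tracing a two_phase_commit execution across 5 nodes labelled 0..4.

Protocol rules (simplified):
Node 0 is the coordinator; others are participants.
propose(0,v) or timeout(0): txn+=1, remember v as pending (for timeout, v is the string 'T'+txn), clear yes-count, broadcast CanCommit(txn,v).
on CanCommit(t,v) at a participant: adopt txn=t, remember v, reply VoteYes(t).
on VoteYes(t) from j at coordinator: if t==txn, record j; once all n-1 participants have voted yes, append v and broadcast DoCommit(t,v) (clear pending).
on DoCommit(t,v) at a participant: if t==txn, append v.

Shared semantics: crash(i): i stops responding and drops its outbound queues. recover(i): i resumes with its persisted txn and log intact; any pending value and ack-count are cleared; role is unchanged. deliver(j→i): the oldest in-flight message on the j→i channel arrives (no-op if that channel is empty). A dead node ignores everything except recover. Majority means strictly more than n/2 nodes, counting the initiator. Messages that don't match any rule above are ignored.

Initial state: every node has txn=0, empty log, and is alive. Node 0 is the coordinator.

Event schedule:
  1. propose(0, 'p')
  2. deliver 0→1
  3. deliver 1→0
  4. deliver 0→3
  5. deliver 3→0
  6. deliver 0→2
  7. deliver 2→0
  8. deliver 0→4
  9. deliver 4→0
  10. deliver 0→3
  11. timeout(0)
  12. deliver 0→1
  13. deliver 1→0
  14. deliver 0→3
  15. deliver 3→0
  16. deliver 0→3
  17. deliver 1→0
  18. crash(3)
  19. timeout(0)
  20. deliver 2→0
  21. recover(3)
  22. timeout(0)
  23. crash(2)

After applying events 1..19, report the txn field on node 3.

e1 propose(0,'p'): 0[coor,t=1,-]
e2 deliver 0→1: 1[part,t=1,-]
e3 deliver 1→0: ·
e4 deliver 0→3: 3[part,t=1,-]
e5 deliver 3→0: ·
e6 deliver 0→2: 2[part,t=1,-]
e7 deliver 2→0: ·
e8 deliver 0→4: 4[part,t=1,-]
e9 deliver 4→0: 0[coor,t=1,p]
e10 deliver 0→3: 3[part,t=1,p]
e11 timeout(0): 0[coor,t=2,p]
e12 deliver 0→1: 1[part,t=1,p]
e13 deliver 1→0: ·
e14 deliver 0→3: 3[part,t=2,p]
e15 deliver 3→0: ·
e16 deliver 0→3: ·
e17 deliver 1→0: ·
e18 crash(3): 3[✗part,t=2,p]
e19 timeout(0): 0[coor,t=3,p]

2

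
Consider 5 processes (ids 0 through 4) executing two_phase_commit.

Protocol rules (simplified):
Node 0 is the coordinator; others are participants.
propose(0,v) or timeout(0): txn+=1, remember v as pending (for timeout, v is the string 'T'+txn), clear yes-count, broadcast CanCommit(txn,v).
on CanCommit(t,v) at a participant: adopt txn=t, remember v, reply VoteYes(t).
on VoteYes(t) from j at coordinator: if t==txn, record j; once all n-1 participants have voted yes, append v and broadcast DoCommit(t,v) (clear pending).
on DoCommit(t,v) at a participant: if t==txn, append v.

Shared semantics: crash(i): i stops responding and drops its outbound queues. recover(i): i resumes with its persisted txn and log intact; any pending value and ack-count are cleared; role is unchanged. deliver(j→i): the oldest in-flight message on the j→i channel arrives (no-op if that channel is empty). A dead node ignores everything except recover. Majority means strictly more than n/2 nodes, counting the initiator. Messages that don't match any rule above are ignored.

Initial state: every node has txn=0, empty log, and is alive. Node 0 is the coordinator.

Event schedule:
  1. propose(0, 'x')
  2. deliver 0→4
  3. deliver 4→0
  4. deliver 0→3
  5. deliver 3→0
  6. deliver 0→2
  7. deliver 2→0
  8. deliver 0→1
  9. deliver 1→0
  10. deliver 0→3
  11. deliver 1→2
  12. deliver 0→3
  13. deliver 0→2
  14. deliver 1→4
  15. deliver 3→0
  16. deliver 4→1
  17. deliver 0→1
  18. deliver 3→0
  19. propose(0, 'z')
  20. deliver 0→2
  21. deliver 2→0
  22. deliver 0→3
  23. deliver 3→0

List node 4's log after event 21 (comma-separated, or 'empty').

empty

step 1 propose(0,'x'): 0={coor,t=1,log=-}
step 2 deliver 0→4: 4={part,t=1,log=-}
step 3 deliver 4→0: —
step 4 deliver 0→3: 3={part,t=1,log=-}
step 5 deliver 3→0: —
step 6 deliver 0→2: 2={part,t=1,log=-}
step 7 deliver 2→0: —
step 8 deliver 0→1: 1={part,t=1,log=-}
step 9 deliver 1→0: 0={coor,t=1,log=x}
step 10 deliver 0→3: 3={part,t=1,log=x}
step 11 deliver 1→2: —
step 12 deliver 0→3: —
step 13 deliver 0→2: 2={part,t=1,log=x}
step 14 deliver 1→4: —
step 15 deliver 3→0: —
step 16 deliver 4→1: —
step 17 deliver 0→1: 1={part,t=1,log=x}
step 18 deliver 3→0: —
step 19 propose(0,'z'): 0={coor,t=2,log=x}
step 20 deliver 0→2: 2={part,t=2,log=x}
step 21 deliver 2→0: —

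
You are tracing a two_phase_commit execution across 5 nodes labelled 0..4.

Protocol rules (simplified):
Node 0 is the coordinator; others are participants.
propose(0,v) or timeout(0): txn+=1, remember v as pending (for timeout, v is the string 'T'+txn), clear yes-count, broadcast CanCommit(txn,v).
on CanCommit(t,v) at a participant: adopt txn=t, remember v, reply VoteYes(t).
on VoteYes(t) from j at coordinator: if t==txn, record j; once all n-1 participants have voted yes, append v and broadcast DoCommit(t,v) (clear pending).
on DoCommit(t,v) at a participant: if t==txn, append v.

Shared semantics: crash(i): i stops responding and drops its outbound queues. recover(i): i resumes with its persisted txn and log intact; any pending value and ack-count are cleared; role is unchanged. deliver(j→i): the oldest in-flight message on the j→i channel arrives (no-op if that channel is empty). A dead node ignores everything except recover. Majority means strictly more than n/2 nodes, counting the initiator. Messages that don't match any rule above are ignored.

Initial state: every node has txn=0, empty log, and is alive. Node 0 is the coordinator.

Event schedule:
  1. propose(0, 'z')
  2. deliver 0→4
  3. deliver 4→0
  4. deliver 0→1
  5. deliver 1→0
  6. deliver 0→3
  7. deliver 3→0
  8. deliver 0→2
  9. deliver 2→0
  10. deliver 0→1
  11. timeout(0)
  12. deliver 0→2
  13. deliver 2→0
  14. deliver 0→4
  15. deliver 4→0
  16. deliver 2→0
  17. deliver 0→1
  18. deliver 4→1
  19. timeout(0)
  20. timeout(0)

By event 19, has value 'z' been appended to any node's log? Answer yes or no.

yes

step 1 propose(0,'z'): 0={coor,t=1,log=-}
step 2 deliver 0→4: 4={part,t=1,log=-}
step 3 deliver 4→0: —
step 4 deliver 0→1: 1={part,t=1,log=-}
step 5 deliver 1→0: —
step 6 deliver 0→3: 3={part,t=1,log=-}
step 7 deliver 3→0: —
step 8 deliver 0→2: 2={part,t=1,log=-}
step 9 deliver 2→0: 0={coor,t=1,log=z}
step 10 deliver 0→1: 1={part,t=1,log=z}
step 11 timeout(0): 0={coor,t=2,log=z}
step 12 deliver 0→2: 2={part,t=1,log=z}
step 13 deliver 2→0: —
step 14 deliver 0→4: 4={part,t=1,log=z}
step 15 deliver 4→0: —
step 16 deliver 2→0: —
step 17 deliver 0→1: 1={part,t=2,log=z}
step 18 deliver 4→1: —
step 19 timeout(0): 0={coor,t=3,log=z}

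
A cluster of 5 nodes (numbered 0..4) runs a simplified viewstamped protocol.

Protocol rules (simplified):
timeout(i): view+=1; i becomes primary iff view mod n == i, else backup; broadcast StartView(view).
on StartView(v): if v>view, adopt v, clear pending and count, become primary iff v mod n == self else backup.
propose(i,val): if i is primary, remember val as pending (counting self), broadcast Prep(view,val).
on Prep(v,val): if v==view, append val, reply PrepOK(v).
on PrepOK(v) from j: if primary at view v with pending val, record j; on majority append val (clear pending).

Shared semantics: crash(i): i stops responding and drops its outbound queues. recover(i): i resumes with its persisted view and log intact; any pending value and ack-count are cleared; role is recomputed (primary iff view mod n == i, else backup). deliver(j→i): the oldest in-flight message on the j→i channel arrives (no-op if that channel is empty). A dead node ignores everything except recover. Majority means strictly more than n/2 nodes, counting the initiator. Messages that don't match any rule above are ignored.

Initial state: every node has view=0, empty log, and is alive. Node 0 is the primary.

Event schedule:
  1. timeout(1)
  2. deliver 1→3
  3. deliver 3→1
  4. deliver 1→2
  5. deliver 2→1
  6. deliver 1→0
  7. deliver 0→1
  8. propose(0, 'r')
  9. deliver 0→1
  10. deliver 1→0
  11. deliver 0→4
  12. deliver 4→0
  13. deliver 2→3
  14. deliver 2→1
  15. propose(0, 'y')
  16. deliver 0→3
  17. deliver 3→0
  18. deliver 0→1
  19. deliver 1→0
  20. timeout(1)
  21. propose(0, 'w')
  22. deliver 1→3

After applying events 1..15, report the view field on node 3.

1

step 1 timeout(1): 1={prim,v=1,log=-}
step 2 deliver 1→3: 3={back,v=1,log=-}
step 3 deliver 3→1: —
step 4 deliver 1→2: 2={back,v=1,log=-}
step 5 deliver 2→1: —
step 6 deliver 1→0: 0={back,v=1,log=-}
step 7 deliver 0→1: —
step 8 propose(0,'r'): —
step 9 deliver 0→1: —
step 10 deliver 1→0: —
step 11 deliver 0→4: —
step 12 deliver 4→0: —
step 13 deliver 2→3: —
step 14 deliver 2→1: —
step 15 propose(0,'y'): —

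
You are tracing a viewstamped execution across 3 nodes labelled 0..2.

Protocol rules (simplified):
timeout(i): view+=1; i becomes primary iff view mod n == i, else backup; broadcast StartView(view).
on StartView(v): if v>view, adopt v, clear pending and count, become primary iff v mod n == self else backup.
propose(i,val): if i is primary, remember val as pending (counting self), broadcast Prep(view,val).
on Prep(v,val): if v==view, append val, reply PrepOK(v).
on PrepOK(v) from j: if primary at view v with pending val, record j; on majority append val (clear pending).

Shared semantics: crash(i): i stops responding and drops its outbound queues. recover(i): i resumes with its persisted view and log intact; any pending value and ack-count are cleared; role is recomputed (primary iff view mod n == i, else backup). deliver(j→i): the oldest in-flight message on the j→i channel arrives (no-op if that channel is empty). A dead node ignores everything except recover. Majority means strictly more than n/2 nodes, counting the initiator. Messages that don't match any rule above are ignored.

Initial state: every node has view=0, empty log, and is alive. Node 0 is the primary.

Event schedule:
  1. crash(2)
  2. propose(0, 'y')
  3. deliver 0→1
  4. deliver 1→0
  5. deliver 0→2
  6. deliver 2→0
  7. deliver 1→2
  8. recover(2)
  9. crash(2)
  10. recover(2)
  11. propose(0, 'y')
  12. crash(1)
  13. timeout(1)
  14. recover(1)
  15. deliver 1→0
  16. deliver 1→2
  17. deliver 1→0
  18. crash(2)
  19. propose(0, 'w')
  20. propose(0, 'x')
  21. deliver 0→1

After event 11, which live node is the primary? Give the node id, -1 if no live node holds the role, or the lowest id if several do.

step 1 crash(2): 2={✗back,v=0,log=-}
step 2 propose(0,'y'): —
step 3 deliver 0→1: 1={back,v=0,log=y}
step 4 deliver 1→0: 0={prim,v=0,log=y}
step 5 deliver 0→2: —
step 6 deliver 2→0: —
step 7 deliver 1→2: —
step 8 recover(2): 2={back,v=0,log=-}
step 9 crash(2): 2={✗back,v=0,log=-}
step 10 recover(2): 2={back,v=0,log=-}
step 11 propose(0,'y'): —

0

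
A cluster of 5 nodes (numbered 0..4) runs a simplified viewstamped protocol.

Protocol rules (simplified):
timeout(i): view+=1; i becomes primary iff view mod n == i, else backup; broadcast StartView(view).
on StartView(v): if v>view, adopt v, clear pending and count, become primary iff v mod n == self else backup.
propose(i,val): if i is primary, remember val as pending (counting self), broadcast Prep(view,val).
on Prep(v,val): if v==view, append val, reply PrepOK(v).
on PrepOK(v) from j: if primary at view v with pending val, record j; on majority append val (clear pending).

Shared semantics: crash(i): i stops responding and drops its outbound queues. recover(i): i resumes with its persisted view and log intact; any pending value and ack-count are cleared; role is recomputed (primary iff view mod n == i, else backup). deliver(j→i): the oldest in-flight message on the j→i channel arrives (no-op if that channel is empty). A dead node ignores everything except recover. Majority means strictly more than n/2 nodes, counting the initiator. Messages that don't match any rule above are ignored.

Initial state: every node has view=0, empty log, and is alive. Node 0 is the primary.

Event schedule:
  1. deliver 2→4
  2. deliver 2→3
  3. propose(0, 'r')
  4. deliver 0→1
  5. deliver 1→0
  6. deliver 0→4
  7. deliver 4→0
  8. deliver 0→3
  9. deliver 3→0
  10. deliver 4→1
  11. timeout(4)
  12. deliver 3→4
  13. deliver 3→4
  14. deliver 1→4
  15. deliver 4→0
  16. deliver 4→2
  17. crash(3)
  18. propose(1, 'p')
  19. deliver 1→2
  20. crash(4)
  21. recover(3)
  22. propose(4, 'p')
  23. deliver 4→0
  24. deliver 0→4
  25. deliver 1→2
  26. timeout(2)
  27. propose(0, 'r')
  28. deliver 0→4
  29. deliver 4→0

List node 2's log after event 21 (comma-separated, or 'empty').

e1 deliver 2→4: ·
e2 deliver 2→3: ·
e3 propose(0,'r'): ·
e4 deliver 0→1: 1[back,v=0,r]
e5 deliver 1→0: ·
e6 deliver 0→4: 4[back,v=0,r]
e7 deliver 4→0: 0[prim,v=0,r]
e8 deliver 0→3: 3[back,v=0,r]
e9 deliver 3→0: ·
e10 deliver 4→1: ·
e11 timeout(4): 4[back,v=1,r]
e12 deliver 3→4: ·
e13 deliver 3→4: ·
e14 deliver 1→4: ·
e15 deliver 4→0: 0[back,v=1,r]
e16 deliver 4→2: 2[back,v=1,-]
e17 crash(3): 3[✗back,v=0,r]
e18 propose(1,'p'): ·
e19 deliver 1→2: ·
e20 crash(4): 4[✗back,v=1,r]
e21 recover(3): 3[back,v=0,r]

empty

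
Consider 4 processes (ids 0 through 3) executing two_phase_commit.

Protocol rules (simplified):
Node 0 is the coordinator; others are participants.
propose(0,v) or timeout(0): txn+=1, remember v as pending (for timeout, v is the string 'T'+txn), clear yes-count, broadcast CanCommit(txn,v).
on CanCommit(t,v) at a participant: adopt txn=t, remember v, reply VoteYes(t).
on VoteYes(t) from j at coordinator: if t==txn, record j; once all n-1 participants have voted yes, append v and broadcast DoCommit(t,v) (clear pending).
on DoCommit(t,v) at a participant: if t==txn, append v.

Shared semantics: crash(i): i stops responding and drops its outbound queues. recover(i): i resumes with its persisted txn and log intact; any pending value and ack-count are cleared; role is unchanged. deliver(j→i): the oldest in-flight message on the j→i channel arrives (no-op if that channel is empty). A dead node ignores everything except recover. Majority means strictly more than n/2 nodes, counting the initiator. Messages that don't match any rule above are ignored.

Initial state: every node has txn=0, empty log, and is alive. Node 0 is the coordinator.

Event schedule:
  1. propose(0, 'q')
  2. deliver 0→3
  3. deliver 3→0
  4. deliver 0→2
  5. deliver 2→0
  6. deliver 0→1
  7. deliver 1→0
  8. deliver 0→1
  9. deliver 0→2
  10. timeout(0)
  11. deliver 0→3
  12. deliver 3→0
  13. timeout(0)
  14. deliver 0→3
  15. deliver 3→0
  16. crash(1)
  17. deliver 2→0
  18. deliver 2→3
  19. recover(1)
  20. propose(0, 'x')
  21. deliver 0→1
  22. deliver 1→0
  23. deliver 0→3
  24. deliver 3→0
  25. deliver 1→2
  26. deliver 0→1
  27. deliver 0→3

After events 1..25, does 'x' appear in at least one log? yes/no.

step 1 propose(0,'q'): 0={coor,t=1,log=-}
step 2 deliver 0→3: 3={part,t=1,log=-}
step 3 deliver 3→0: —
step 4 deliver 0→2: 2={part,t=1,log=-}
step 5 deliver 2→0: —
step 6 deliver 0→1: 1={part,t=1,log=-}
step 7 deliver 1→0: 0={coor,t=1,log=q}
step 8 deliver 0→1: 1={part,t=1,log=q}
step 9 deliver 0→2: 2={part,t=1,log=q}
step 10 timeout(0): 0={coor,t=2,log=q}
step 11 deliver 0→3: 3={part,t=1,log=q}
step 12 deliver 3→0: —
step 13 timeout(0): 0={coor,t=3,log=q}
step 14 deliver 0→3: 3={part,t=2,log=q}
step 15 deliver 3→0: —
step 16 crash(1): 1={✗part,t=1,log=q}
step 17 deliver 2→0: —
step 18 deliver 2→3: —
step 19 recover(1): 1={part,t=1,log=q}
step 20 propose(0,'x'): 0={coor,t=4,log=q}
step 21 deliver 0→1: 1={part,t=2,log=q}
step 22 deliver 1→0: —
step 23 deliver 0→3: 3={part,t=3,log=q}
step 24 deliver 3→0: —
step 25 deliver 1→2: —

no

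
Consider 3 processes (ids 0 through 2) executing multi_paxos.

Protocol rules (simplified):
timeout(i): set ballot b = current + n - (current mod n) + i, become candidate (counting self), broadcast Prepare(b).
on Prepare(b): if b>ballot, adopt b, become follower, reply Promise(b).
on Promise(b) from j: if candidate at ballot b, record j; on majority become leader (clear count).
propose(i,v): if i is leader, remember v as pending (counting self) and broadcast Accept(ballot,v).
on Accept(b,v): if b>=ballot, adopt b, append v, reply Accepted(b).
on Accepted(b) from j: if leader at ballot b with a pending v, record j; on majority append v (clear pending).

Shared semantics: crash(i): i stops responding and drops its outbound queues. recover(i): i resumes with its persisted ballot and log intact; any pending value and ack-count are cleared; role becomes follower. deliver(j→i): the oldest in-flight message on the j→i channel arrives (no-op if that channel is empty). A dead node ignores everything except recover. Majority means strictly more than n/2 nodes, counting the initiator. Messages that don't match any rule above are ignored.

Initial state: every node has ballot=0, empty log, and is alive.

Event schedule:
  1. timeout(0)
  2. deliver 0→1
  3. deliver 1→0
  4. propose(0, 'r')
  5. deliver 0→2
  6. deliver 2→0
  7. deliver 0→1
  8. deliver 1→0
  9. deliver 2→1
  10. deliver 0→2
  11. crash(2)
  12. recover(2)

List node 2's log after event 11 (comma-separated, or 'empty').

r

after 1 — timeout(0): n0:cand/b3/[-]
after 2 — deliver 0→1: n1:foll/b3/[-]
after 3 — deliver 1→0: n0:lead/b3/[-]
after 4 — propose(0,'r'): ·
after 5 — deliver 0→2: n2:foll/b3/[-]
after 6 — deliver 2→0: ·
after 7 — deliver 0→1: n1:foll/b3/[r]
after 8 — deliver 1→0: n0:lead/b3/[r]
after 9 — deliver 2→1: ·
after 10 — deliver 0→2: n2:foll/b3/[r]
after 11 — crash(2): n2:✗foll/b3/[r]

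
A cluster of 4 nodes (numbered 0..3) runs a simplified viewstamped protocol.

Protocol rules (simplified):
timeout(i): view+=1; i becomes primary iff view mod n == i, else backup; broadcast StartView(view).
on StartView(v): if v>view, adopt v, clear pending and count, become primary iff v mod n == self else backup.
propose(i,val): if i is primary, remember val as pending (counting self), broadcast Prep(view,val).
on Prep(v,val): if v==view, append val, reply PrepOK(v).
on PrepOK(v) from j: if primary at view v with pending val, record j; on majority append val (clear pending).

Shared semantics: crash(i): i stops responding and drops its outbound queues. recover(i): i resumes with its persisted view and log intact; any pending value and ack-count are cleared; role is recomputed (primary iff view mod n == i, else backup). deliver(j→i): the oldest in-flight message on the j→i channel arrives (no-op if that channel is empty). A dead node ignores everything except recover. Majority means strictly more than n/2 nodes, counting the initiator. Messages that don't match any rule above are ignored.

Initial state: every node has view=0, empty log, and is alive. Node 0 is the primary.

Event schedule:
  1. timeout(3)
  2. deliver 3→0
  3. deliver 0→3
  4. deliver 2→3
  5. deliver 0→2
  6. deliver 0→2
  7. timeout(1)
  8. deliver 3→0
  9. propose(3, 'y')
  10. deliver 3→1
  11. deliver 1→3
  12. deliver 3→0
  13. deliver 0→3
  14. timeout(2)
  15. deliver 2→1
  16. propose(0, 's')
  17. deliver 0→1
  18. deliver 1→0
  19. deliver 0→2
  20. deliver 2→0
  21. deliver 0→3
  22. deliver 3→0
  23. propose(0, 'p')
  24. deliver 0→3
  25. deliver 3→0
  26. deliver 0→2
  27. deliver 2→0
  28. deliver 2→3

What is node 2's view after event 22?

[1] timeout(3) → N3(back v1 [-])
[2] deliver 3→0 → N0(back v1 [-])
[3] deliver 0→3 → ∅
[4] deliver 2→3 → ∅
[5] deliver 0→2 → ∅
[6] deliver 0→2 → ∅
[7] timeout(1) → N1(prim v1 [-])
[8] deliver 3→0 → ∅
[9] propose(3,'y') → ∅
[10] deliver 3→1 → ∅
[11] deliver 1→3 → ∅
[12] deliver 3→0 → ∅
[13] deliver 0→3 → ∅
[14] timeout(2) → N2(back v1 [-])
[15] deliver 2→1 → ∅
[16] propose(0,'s') → ∅
[17] deliver 0→1 → ∅
[18] deliver 1→0 → ∅
[19] deliver 0→2 → ∅
[20] deliver 2→0 → ∅
[21] deliver 0→3 → ∅
[22] deliver 3→0 → ∅

1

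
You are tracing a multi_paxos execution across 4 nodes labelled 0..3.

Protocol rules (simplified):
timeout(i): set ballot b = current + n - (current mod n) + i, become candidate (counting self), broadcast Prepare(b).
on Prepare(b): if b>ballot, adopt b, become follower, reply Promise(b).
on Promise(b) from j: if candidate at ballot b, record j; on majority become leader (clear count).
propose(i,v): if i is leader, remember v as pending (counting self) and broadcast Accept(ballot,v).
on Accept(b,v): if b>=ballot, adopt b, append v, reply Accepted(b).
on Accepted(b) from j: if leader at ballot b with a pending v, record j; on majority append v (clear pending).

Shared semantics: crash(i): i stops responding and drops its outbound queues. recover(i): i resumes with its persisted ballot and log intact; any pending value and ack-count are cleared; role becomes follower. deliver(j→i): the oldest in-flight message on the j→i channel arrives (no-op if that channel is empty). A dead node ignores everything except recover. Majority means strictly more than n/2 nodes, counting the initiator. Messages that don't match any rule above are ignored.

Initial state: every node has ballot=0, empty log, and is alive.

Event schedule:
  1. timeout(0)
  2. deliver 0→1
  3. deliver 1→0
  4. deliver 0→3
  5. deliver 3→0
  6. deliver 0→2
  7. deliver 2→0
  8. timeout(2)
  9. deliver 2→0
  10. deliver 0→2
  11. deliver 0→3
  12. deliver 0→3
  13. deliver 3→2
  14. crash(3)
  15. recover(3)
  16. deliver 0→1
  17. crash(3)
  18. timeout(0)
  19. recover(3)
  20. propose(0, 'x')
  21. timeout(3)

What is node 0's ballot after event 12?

e1 timeout(0): 0[cand,b=4,-]
e2 deliver 0→1: 1[foll,b=4,-]
e3 deliver 1→0: ·
e4 deliver 0→3: 3[foll,b=4,-]
e5 deliver 3→0: 0[lead,b=4,-]
e6 deliver 0→2: 2[foll,b=4,-]
e7 deliver 2→0: ·
e8 timeout(2): 2[cand,b=10,-]
e9 deliver 2→0: 0[foll,b=10,-]
e10 deliver 0→2: ·
e11 deliver 0→3: ·
e12 deliver 0→3: ·

10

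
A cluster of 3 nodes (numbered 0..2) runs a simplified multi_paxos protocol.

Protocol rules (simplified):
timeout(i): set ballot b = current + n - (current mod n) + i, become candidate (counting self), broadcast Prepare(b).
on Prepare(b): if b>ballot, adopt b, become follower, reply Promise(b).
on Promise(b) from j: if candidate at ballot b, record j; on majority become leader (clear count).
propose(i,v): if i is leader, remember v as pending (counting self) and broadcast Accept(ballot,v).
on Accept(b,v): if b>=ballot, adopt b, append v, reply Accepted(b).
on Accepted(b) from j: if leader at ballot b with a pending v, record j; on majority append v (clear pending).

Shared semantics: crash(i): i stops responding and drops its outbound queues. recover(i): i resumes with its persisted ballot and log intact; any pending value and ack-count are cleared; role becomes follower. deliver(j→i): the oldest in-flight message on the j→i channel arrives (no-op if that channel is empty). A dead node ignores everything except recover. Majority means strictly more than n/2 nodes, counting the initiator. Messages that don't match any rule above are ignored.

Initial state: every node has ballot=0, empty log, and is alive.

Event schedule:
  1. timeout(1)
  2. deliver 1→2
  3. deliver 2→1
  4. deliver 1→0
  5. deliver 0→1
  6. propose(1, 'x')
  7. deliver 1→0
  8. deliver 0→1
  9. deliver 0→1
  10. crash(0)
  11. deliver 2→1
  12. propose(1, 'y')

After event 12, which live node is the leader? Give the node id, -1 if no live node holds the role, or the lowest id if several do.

1

[1] timeout(1) → N1(cand b4 [-])
[2] deliver 1→2 → N2(foll b4 [-])
[3] deliver 2→1 → N1(lead b4 [-])
[4] deliver 1→0 → N0(foll b4 [-])
[5] deliver 0→1 → ∅
[6] propose(1,'x') → ∅
[7] deliver 1→0 → N0(foll b4 [x])
[8] deliver 0→1 → N1(lead b4 [x])
[9] deliver 0→1 → ∅
[10] crash(0) → N0(✗foll b4 [x])
[11] deliver 2→1 → ∅
[12] propose(1,'y') → ∅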